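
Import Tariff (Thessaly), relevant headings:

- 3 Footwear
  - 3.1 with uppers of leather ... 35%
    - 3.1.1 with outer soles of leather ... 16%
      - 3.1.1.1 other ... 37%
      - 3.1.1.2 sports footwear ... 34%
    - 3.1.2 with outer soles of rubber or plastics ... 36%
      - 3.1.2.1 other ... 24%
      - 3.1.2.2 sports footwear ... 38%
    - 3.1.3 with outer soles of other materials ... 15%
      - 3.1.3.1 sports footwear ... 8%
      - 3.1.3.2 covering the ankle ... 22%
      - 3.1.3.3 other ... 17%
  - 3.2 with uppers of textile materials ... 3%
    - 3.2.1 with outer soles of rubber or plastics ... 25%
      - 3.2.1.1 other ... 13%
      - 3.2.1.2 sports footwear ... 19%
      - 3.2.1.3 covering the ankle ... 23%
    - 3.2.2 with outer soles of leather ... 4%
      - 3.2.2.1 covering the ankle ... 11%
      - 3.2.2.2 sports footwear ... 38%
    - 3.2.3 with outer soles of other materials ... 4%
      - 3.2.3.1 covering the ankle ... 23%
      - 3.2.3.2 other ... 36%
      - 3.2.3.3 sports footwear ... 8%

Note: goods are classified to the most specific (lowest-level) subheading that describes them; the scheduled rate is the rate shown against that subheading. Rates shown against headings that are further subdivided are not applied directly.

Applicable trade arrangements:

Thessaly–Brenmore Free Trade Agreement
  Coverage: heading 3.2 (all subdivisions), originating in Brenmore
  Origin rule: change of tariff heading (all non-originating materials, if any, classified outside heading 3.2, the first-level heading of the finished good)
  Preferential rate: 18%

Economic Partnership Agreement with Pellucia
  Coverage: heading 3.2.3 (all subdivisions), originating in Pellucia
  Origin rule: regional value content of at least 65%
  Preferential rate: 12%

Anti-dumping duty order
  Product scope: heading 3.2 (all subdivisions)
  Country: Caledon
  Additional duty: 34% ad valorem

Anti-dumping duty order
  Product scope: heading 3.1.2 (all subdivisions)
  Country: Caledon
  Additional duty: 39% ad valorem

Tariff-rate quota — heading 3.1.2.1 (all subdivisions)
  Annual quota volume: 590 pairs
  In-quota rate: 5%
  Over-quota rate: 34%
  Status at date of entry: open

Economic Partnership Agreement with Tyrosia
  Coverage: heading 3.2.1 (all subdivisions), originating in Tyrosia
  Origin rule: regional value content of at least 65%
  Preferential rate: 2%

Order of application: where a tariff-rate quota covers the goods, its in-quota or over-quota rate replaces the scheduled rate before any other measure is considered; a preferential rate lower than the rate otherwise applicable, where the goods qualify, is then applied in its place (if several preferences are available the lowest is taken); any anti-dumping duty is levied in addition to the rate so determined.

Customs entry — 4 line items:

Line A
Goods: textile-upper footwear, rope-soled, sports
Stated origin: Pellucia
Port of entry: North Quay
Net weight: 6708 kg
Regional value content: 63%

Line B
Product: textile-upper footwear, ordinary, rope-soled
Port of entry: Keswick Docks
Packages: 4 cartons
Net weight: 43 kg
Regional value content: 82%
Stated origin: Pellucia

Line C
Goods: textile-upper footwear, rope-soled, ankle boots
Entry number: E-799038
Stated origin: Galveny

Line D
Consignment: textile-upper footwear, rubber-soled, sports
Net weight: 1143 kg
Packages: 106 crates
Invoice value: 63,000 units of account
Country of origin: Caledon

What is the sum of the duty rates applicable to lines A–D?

96%

Line A: textile-upper → 3.2; rope-soled → 3.2.3; sports → 3.2.3.3. Scheduled 8%. Pellucia agreement on 3.2.3: RVC < 65%. → 8%.
Line B: textile-upper → 3.2; rope-soled → 3.2.3; ordinary → 3.2.3.2. Scheduled 36%. Pellucia agreement on 3.2.3: RVC ≥ 65% → 12% available; preferential 12%. → 12%.
Line C: textile-upper → 3.2; rope-soled → 3.2.3; ankle boots → 3.2.3.1. Scheduled 23%. No special measure applies. → 23%.
Line D: textile-upper → 3.2; rubber-soled → 3.2.1; sports → 3.2.1.2. Scheduled 19%. anti-dumping (Caledon, 3.2): +34%; total 19% + 34% = 53%. → 53%.
Sum: 8% + 12% + 23% + 53% = 96%.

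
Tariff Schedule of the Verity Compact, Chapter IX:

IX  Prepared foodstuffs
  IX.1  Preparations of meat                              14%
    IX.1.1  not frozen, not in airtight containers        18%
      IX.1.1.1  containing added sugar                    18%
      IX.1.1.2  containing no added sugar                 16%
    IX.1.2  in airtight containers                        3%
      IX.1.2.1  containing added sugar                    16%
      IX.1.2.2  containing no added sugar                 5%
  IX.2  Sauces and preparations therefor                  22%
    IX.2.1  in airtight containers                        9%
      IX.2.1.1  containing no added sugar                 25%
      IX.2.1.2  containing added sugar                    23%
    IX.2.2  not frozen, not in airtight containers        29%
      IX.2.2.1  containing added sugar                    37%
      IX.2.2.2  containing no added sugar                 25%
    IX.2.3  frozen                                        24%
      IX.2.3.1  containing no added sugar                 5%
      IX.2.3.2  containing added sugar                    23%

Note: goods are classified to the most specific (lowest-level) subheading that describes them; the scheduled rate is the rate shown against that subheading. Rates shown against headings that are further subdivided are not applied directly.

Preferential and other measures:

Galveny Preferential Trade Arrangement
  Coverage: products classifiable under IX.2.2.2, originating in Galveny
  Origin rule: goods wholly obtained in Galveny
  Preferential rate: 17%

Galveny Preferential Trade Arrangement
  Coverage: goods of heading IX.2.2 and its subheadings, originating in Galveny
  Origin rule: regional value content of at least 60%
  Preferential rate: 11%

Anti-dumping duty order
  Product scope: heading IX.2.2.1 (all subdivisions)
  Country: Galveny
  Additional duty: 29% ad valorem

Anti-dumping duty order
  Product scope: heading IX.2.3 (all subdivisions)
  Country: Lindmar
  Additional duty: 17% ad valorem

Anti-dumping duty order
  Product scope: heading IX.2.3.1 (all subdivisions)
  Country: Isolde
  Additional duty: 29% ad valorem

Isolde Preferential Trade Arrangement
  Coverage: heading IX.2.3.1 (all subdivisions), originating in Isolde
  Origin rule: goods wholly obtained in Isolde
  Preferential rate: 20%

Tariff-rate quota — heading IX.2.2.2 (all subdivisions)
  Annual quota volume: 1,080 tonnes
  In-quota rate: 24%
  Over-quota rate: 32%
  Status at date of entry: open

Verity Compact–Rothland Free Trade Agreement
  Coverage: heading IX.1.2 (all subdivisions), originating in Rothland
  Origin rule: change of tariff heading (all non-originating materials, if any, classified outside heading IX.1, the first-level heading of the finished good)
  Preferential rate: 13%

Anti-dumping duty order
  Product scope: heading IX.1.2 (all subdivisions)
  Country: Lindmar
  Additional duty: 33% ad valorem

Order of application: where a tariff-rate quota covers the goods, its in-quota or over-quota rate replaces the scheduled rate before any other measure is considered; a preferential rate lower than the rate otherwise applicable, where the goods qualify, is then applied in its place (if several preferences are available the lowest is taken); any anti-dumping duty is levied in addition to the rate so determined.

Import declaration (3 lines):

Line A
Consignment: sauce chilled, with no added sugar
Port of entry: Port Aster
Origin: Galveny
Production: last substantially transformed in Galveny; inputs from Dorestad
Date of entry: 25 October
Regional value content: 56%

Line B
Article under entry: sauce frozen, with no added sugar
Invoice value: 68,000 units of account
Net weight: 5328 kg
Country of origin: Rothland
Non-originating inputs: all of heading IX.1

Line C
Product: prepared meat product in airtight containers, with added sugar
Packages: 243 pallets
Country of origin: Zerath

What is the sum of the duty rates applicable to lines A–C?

Line A: sauce → IX.2; chilled → IX.2.2; with no added sugar → IX.2.2.2. Scheduled 25%. quota on IX.2.2.2 open → in-quota 24%; Galveny agreement on IX.2.2.2: not wholly obtained; Galveny agreement on IX.2.2: RVC < 60%. → 24%.
Line B: sauce → IX.2; frozen → IX.2.3; with no added sugar → IX.2.3.1. Scheduled 5%. Rothland agreement on IX.1.2: IX.2.3.1 not covered. → 5%.
Line C: prepared meat product → IX.1; in airtight containers → IX.1.2; with added sugar → IX.1.2.1. Scheduled 16%. No special measure applies. → 16%.
Sum: 24% + 5% + 16% = 45%.

45%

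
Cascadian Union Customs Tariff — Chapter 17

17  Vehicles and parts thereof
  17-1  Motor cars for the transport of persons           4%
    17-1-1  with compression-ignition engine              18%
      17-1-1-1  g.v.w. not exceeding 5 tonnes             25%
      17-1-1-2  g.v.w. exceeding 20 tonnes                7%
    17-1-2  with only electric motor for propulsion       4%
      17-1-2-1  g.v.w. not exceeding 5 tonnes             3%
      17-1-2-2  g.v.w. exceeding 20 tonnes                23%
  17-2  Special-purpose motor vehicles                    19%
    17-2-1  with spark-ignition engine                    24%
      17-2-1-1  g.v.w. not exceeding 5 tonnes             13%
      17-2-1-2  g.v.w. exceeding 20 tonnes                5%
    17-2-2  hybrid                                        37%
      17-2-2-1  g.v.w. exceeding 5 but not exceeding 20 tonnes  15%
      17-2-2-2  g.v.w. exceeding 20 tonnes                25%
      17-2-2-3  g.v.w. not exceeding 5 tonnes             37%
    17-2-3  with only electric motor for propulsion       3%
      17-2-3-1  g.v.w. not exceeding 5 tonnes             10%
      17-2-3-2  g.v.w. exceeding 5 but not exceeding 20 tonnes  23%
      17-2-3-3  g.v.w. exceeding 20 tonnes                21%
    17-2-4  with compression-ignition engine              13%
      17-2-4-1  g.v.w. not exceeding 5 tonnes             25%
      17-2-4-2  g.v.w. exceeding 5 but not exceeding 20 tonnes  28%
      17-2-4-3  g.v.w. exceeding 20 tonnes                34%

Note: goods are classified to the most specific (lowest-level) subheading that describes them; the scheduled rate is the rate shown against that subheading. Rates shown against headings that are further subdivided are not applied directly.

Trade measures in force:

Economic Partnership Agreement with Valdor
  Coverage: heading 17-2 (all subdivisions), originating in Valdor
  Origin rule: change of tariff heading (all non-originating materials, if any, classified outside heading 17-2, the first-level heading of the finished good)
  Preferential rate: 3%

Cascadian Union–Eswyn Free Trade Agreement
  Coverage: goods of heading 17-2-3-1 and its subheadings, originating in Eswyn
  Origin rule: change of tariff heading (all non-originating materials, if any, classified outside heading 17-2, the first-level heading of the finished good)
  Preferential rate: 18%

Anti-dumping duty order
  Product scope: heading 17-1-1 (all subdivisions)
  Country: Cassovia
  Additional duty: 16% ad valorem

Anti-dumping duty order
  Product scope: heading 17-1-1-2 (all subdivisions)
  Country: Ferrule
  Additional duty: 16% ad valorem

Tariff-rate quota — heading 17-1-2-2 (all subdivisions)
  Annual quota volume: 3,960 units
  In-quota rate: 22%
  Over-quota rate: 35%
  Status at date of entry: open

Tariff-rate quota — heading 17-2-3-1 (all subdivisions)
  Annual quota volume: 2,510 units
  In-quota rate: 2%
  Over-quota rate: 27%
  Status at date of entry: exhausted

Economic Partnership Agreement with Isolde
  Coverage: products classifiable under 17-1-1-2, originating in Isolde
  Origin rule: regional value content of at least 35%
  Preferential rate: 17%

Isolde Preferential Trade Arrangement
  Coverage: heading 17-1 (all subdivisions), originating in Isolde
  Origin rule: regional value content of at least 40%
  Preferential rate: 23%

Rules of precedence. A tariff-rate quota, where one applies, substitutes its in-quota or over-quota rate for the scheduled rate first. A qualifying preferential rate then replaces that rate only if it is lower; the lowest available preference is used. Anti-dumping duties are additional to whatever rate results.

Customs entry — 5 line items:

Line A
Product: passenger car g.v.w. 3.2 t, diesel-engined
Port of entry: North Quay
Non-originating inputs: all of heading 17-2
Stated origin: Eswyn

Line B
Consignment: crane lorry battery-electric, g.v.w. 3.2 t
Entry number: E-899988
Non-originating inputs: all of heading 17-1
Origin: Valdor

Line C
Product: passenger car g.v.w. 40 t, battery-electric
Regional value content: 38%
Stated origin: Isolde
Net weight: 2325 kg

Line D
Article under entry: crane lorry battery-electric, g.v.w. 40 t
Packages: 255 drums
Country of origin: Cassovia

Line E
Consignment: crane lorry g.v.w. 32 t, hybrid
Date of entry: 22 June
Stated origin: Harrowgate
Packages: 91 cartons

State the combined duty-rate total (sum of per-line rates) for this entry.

96%

Line A: passenger car → 17-1; diesel-engined → 17-1-1; g.v.w. 3.2 t → 17-1-1-1. Scheduled 25%. Eswyn agreement on 17-2-3-1: 17-1-1-1 not covered. → 25%.
Line B: crane lorry → 17-2; battery-electric → 17-2-3; g.v.w. 3.2 t → 17-2-3-1. Scheduled 10%. quota on 17-2-3-1 exhausted → over-quota 27%; Valdor agreement on 17-2: CTH met → 3% available; preferential 3%. → 3%.
Line C: passenger car → 17-1; battery-electric → 17-1-2; g.v.w. 40 t → 17-1-2-2. Scheduled 23%. quota on 17-1-2-2 open → in-quota 22%; Isolde agreement on 17-1-1-2: 17-1-2-2 not covered; Isolde agreement on 17-1: RVC < 40%. → 22%.
Line D: crane lorry → 17-2; battery-electric → 17-2-3; g.v.w. 40 t → 17-2-3-3. Scheduled 21%. No special measure applies. → 21%.
Line E: crane lorry → 17-2; hybrid → 17-2-2; g.v.w. 32 t → 17-2-2-2. Scheduled 25%. No special measure applies. → 25%.
Sum: 25% + 3% + 22% + 21% + 25% = 96%.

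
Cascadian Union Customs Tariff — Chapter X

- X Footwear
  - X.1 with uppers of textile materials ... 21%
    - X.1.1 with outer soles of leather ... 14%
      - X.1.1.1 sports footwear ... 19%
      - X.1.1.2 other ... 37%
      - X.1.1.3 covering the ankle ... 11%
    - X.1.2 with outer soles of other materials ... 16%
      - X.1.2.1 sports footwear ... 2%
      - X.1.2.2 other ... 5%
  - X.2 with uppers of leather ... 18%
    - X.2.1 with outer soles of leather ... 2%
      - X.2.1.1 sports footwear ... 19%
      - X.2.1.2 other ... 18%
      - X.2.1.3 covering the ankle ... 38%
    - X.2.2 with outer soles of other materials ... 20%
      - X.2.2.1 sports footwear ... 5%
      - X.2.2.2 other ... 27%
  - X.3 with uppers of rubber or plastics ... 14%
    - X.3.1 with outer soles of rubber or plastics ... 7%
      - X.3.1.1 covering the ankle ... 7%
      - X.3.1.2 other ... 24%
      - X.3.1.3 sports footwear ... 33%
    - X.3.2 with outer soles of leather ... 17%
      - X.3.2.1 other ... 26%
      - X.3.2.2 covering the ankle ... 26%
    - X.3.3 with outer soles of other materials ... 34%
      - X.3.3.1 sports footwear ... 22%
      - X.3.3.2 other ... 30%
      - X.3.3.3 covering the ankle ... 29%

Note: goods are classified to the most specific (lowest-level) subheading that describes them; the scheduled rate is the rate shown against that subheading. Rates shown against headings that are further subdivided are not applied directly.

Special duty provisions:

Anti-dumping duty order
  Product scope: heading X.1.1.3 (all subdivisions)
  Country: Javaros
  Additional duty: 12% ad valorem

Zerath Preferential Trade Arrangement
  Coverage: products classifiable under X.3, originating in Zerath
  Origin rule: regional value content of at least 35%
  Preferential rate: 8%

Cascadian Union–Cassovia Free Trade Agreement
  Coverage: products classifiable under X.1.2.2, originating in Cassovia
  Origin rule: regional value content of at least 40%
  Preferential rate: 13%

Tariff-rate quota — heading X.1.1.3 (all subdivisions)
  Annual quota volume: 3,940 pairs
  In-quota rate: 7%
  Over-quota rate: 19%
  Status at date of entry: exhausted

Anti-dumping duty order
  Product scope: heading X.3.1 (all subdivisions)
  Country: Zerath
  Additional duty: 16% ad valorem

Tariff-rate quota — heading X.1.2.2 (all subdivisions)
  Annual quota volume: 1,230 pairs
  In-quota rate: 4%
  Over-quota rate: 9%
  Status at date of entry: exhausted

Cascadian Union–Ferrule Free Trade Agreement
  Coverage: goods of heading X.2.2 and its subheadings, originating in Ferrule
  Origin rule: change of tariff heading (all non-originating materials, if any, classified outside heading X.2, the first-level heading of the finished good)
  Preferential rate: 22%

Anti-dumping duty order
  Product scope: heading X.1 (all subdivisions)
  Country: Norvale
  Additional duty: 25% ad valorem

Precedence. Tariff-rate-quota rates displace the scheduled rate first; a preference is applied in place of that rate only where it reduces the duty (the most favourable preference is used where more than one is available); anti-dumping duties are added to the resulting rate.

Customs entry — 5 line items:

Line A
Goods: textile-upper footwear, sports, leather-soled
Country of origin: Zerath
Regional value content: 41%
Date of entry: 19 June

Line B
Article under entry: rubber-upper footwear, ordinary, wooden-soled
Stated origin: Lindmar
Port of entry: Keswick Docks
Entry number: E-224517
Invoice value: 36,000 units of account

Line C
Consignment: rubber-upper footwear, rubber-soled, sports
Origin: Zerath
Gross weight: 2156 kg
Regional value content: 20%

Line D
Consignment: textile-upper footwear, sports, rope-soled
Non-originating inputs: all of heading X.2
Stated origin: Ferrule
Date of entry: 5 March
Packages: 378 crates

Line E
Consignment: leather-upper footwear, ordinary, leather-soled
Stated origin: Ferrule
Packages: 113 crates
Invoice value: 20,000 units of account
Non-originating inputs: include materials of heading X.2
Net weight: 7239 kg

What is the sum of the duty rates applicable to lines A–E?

118%

Line A: textile-upper → X.1; leather-soled → X.1.1; sports → X.1.1.1. Scheduled 19%. Zerath agreement on X.3: X.1.1.1 not covered. → 19%.
Line B: rubber-upper → X.3; wooden-soled → X.3.3; ordinary → X.3.3.2. Scheduled 30%. No special measure applies. → 30%.
Line C: rubber-upper → X.3; rubber-soled → X.3.1; sports → X.3.1.3. Scheduled 33%. Zerath agreement on X.3: RVC < 35%; anti-dumping (Zerath, X.3.1): +16%; total 33% + 16% = 49%. → 49%.
Line D: textile-upper → X.1; rope-soled → X.1.2; sports → X.1.2.1. Scheduled 2%. Ferrule agreement on X.2.2: X.1.2.1 not covered. → 2%.
Line E: leather-upper → X.2; leather-soled → X.2.1; ordinary → X.2.1.2. Scheduled 18%. Ferrule agreement on X.2.2: X.2.1.2 not covered. → 18%.
Sum: 19% + 30% + 49% + 2% + 18% = 118%.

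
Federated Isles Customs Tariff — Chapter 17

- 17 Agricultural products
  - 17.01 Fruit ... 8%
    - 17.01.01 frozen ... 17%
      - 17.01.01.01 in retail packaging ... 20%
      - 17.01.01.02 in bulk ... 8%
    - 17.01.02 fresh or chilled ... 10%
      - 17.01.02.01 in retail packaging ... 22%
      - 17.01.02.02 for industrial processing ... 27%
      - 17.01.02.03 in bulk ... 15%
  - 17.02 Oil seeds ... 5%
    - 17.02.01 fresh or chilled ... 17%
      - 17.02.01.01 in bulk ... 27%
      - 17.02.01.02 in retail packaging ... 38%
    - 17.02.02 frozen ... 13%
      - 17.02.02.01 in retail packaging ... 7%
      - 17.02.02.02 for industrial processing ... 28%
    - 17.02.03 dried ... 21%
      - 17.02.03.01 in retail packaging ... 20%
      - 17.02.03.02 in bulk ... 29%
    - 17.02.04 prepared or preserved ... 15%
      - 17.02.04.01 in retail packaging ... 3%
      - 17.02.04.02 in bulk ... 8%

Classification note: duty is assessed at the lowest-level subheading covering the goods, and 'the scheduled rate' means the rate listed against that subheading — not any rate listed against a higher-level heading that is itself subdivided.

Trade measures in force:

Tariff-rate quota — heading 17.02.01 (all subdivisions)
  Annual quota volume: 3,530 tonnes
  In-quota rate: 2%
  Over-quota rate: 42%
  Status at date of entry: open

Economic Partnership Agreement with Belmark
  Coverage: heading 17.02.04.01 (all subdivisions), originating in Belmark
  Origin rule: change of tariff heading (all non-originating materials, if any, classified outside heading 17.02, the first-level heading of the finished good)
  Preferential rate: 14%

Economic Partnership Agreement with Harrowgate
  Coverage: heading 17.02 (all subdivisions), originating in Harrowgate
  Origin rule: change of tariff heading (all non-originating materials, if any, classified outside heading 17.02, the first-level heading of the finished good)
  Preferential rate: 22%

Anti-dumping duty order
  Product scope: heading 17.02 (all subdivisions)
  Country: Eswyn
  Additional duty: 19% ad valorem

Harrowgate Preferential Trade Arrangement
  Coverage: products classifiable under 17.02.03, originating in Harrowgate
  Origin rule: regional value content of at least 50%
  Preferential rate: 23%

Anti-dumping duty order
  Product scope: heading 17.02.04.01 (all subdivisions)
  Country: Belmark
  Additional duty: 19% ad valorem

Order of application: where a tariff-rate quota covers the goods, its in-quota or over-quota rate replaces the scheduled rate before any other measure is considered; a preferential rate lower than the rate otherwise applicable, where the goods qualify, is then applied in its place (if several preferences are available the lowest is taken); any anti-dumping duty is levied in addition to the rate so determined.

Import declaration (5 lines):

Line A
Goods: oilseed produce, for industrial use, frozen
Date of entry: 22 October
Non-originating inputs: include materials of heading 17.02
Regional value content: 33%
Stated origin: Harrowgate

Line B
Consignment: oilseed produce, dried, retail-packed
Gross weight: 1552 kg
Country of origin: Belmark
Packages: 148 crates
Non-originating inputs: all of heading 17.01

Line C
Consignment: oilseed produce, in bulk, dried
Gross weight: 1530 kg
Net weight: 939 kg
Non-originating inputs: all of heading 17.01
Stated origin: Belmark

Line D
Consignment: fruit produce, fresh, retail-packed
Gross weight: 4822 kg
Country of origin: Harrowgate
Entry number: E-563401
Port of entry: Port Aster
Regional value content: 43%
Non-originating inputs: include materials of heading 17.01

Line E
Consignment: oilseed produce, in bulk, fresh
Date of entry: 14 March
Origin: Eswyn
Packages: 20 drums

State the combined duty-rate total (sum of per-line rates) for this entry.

Line A: oilseed → 17.02; frozen → 17.02.02; for industrial use → 17.02.02.02. Scheduled 28%. Harrowgate agreement on 17.02: CTH not met; Harrowgate agreement on 17.02.03: 17.02.02.02 not covered. → 28%.
Line B: oilseed → 17.02; dried → 17.02.03; retail-packed → 17.02.03.01. Scheduled 20%. Belmark agreement on 17.02.04.01: 17.02.03.01 not covered. → 20%.
Line C: oilseed → 17.02; dried → 17.02.03; in bulk → 17.02.03.02. Scheduled 29%. Belmark agreement on 17.02.04.01: 17.02.03.02 not covered. → 29%.
Line D: fruit → 17.01; fresh → 17.01.02; retail-packed → 17.01.02.01. Scheduled 22%. Harrowgate agreement on 17.02: 17.01.02.01 not covered; Harrowgate agreement on 17.02.03: 17.01.02.01 not covered. → 22%.
Line E: oilseed → 17.02; fresh → 17.02.01; in bulk → 17.02.01.01. Scheduled 27%. quota on 17.02.01 open → in-quota 2%; anti-dumping (Eswyn, 17.02): +19%; total 2% + 19% = 21%. → 21%.
Sum: 28% + 20% + 29% + 22% + 21% = 120%.

120%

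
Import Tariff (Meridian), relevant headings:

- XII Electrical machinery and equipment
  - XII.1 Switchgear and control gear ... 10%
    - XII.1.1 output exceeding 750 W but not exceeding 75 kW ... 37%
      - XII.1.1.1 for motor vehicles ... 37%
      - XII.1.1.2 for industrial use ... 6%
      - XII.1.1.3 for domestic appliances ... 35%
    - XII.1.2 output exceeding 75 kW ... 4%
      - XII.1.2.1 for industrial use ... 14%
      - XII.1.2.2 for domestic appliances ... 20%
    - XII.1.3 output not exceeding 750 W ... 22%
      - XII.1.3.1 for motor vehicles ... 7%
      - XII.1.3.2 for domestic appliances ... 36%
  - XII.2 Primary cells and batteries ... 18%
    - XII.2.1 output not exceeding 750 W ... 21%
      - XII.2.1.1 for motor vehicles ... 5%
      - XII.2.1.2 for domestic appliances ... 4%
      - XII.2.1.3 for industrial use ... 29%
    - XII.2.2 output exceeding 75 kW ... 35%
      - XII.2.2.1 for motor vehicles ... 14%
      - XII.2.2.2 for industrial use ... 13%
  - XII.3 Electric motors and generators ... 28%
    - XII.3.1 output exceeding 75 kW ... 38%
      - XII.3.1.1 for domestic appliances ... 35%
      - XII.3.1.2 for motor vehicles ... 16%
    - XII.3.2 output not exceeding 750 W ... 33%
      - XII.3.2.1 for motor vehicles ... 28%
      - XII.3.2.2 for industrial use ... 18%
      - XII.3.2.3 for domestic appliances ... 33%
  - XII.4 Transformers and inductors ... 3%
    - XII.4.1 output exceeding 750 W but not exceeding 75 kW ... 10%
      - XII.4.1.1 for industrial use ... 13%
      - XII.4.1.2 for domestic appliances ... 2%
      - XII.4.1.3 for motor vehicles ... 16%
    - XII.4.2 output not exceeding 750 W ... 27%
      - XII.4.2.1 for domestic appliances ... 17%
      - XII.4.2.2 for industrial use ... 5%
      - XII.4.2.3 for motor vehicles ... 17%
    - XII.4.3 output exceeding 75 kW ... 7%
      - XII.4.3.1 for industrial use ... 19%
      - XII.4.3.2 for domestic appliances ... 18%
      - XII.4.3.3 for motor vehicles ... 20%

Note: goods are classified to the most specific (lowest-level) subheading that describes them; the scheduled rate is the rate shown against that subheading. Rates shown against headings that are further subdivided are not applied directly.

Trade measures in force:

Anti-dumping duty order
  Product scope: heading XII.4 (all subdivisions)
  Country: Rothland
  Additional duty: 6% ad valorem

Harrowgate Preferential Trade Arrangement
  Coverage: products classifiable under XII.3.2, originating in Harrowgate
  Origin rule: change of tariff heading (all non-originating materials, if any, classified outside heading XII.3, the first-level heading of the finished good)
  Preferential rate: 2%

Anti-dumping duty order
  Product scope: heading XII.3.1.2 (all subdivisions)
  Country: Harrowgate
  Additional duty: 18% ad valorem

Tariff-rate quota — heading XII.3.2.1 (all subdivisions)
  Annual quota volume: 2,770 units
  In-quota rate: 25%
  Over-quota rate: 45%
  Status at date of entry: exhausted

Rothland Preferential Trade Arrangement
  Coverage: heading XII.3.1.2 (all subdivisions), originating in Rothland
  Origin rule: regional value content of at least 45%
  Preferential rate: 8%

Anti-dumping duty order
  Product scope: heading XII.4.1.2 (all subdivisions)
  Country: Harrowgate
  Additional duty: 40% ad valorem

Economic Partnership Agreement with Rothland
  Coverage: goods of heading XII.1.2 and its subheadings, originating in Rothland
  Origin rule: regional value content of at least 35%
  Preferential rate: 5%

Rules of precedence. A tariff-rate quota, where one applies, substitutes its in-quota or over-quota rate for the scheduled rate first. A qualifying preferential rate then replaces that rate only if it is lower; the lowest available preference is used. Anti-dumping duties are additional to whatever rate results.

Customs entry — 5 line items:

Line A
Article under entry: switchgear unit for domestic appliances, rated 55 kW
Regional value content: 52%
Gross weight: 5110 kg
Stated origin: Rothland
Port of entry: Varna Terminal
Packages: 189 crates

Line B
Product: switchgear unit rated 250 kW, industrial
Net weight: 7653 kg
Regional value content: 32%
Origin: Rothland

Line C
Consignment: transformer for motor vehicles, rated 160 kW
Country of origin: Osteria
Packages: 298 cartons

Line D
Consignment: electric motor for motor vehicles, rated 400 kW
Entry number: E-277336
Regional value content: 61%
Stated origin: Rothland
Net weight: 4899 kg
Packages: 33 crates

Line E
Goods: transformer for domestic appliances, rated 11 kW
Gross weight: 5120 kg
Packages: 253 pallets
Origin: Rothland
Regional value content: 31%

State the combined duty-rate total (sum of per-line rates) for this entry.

85%

Line A: switchgear unit → XII.1; rated 55 kW → XII.1.1; for domestic appliances → XII.1.1.3. Scheduled 35%. Rothland agreement on XII.3.1.2: XII.1.1.3 not covered; Rothland agreement on XII.1.2: XII.1.1.3 not covered. → 35%.
Line B: switchgear unit → XII.1; rated 250 kW → XII.1.2; industrial → XII.1.2.1. Scheduled 14%. Rothland agreement on XII.3.1.2: XII.1.2.1 not covered; Rothland agreement on XII.1.2: RVC < 35%. → 14%.
Line C: transformer → XII.4; rated 160 kW → XII.4.3; for motor vehicles → XII.4.3.3. Scheduled 20%. No special measure applies. → 20%.
Line D: electric motor → XII.3; rated 400 kW → XII.3.1; for motor vehicles → XII.3.1.2. Scheduled 16%. Rothland agreement on XII.3.1.2: RVC ≥ 45% → 8% available; Rothland agreement on XII.1.2: XII.3.1.2 not covered; preferential 8%. → 8%.
Line E: transformer → XII.4; rated 11 kW → XII.4.1; for domestic appliances → XII.4.1.2. Scheduled 2%. Rothland agreement on XII.3.1.2: XII.4.1.2 not covered; Rothland agreement on XII.1.2: XII.4.1.2 not covered; anti-dumping (Rothland, XII.4): +6%; total 2% + 6% = 8%. → 8%.
Sum: 35% + 14% + 20% + 8% + 8% = 85%.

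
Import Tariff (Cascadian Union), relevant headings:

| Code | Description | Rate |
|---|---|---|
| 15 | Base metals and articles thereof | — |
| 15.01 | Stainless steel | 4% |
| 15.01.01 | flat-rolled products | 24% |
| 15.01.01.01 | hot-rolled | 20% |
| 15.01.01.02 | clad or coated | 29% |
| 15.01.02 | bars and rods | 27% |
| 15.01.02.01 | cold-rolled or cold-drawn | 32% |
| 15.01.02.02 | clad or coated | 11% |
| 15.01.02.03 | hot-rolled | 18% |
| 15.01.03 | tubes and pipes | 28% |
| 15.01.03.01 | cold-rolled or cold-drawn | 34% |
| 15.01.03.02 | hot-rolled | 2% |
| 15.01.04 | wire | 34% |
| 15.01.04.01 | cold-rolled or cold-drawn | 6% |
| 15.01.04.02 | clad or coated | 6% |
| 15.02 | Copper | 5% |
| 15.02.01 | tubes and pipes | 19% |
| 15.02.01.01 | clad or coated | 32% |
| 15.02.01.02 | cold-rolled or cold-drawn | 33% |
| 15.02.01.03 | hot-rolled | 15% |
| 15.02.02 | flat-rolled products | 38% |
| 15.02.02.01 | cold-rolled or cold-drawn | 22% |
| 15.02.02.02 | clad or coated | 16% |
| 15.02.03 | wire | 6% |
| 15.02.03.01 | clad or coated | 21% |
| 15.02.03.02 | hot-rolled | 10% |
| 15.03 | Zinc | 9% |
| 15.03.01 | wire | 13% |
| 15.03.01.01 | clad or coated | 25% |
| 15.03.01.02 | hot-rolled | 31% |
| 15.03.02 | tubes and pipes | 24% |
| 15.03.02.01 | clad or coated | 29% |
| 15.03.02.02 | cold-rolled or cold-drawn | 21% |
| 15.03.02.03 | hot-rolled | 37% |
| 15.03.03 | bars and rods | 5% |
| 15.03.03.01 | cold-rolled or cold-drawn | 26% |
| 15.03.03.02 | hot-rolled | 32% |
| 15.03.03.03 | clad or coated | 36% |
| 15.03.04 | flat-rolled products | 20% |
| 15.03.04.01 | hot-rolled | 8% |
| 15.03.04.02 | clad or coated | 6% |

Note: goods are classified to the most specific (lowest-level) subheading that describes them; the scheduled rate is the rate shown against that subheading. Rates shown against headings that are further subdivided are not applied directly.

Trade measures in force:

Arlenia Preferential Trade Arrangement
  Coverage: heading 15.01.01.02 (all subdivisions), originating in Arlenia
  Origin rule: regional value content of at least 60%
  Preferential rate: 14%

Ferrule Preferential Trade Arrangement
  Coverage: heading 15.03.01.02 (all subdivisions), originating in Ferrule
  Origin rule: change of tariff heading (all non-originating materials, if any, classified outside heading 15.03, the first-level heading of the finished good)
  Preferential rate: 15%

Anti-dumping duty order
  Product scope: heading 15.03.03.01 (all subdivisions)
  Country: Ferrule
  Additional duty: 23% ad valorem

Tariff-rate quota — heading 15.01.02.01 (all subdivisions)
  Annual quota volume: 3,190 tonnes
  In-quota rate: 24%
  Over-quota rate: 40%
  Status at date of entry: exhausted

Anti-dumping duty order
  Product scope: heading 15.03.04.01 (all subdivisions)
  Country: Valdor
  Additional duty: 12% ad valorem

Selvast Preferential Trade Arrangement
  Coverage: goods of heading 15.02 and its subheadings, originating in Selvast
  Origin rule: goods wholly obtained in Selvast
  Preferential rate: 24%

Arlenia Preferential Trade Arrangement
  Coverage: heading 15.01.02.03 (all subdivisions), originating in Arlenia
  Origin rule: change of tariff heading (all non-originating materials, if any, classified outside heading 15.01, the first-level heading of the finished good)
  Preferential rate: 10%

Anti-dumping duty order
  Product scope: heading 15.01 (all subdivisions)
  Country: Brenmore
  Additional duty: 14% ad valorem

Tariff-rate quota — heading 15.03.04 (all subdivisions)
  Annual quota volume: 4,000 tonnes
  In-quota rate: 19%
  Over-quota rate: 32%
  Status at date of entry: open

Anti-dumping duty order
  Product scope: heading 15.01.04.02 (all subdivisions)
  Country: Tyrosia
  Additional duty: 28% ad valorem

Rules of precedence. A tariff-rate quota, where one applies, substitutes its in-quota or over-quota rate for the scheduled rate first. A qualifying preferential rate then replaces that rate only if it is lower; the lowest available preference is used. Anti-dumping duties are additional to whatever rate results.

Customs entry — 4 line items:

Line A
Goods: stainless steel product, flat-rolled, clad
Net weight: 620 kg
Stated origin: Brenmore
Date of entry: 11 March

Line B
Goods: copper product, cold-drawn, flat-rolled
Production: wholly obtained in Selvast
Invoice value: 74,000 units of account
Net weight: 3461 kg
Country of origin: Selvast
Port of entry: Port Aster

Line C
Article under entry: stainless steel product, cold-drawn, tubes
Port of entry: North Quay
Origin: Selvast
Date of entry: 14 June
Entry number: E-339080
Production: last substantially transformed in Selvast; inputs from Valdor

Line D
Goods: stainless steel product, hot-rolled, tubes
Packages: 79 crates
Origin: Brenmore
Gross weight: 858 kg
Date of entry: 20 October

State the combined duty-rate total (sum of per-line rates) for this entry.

115%

Line A: stainless steel → 15.01; flat-rolled → 15.01.01; clad → 15.01.01.02. Scheduled 29%. anti-dumping (Brenmore, 15.01): +14%; total 29% + 14% = 43%. → 43%.
Line B: copper → 15.02; flat-rolled → 15.02.02; cold-drawn → 15.02.02.01. Scheduled 22%. Selvast agreement on 15.02: wholly obtained → 24% available; preference 24% not lower than 22% → no reduction. → 22%.
Line C: stainless steel → 15.01; tubes → 15.01.03; cold-drawn → 15.01.03.01. Scheduled 34%. Selvast agreement on 15.02: 15.01.03.01 not covered. → 34%.
Line D: stainless steel → 15.01; tubes → 15.01.03; hot-rolled → 15.01.03.02. Scheduled 2%. anti-dumping (Brenmore, 15.01): +14%; total 2% + 14% = 16%. → 16%.
Sum: 43% + 22% + 34% + 16% = 115%.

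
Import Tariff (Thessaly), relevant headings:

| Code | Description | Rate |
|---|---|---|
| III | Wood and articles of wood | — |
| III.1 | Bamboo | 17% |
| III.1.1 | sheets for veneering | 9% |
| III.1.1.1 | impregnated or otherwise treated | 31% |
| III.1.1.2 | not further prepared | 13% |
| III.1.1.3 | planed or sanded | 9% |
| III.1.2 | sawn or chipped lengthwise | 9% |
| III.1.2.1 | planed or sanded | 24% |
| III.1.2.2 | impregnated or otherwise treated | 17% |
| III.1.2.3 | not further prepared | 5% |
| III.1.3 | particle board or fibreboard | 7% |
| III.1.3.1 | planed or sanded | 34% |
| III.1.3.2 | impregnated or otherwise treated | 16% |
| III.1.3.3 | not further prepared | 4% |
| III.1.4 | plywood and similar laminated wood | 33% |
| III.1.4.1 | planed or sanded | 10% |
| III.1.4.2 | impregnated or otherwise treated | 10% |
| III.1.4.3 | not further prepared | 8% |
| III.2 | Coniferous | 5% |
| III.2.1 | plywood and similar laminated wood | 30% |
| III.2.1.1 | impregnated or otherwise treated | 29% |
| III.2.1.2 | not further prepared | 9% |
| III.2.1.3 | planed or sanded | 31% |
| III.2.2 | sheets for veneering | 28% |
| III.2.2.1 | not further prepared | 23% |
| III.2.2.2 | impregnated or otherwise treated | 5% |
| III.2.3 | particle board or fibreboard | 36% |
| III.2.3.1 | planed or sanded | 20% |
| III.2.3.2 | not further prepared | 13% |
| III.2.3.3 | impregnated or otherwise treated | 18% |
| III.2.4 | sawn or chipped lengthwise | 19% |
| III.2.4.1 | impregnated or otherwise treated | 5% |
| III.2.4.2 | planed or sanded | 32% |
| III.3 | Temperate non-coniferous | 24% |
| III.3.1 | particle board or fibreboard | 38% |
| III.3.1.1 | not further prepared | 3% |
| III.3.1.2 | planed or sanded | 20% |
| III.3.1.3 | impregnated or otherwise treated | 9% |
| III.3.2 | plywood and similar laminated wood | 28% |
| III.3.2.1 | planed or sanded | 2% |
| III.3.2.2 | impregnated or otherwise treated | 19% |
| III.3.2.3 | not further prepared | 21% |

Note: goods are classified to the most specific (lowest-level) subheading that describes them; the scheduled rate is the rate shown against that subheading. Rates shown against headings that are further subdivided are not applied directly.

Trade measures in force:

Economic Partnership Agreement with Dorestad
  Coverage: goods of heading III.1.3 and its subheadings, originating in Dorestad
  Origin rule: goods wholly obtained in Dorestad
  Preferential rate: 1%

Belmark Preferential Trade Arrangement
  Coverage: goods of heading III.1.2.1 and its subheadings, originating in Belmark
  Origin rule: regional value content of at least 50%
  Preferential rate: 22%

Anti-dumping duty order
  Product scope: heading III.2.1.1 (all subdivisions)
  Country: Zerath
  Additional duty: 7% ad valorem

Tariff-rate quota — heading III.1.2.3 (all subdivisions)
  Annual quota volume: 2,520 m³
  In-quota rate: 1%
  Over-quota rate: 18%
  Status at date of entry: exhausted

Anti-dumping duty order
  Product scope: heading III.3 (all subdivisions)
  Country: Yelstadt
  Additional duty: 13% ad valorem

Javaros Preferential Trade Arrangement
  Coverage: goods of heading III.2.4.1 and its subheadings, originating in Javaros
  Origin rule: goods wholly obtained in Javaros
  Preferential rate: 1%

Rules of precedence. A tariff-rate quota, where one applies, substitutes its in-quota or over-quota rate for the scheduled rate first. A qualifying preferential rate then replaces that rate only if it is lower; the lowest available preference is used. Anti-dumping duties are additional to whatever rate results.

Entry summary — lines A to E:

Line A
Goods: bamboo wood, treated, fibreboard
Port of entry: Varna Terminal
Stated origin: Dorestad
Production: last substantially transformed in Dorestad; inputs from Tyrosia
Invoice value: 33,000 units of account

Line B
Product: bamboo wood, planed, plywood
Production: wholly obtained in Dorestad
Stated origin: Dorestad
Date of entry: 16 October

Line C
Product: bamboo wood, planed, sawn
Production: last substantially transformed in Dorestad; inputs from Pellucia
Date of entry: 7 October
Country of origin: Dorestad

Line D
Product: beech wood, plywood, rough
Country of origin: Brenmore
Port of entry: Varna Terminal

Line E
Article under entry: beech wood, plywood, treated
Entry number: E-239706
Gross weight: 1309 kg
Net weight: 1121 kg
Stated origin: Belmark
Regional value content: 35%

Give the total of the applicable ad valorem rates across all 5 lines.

Line A: bamboo → III.1; fibreboard → III.1.3; treated → III.1.3.2. Scheduled 16%. Dorestad agreement on III.1.3: not wholly obtained. → 16%.
Line B: bamboo → III.1; plywood → III.1.4; planed → III.1.4.1. Scheduled 10%. Dorestad agreement on III.1.3: III.1.4.1 not covered. → 10%.
Line C: bamboo → III.1; sawn → III.1.2; planed → III.1.2.1. Scheduled 24%. Dorestad agreement on III.1.3: III.1.2.1 not covered. → 24%.
Line D: beech → III.3; plywood → III.3.2; rough → III.3.2.3. Scheduled 21%. No special measure applies. → 21%.
Line E: beech → III.3; plywood → III.3.2; treated → III.3.2.2. Scheduled 19%. Belmark agreement on III.1.2.1: III.3.2.2 not covered. → 19%.
Sum: 16% + 10% + 24% + 21% + 19% = 90%.

90%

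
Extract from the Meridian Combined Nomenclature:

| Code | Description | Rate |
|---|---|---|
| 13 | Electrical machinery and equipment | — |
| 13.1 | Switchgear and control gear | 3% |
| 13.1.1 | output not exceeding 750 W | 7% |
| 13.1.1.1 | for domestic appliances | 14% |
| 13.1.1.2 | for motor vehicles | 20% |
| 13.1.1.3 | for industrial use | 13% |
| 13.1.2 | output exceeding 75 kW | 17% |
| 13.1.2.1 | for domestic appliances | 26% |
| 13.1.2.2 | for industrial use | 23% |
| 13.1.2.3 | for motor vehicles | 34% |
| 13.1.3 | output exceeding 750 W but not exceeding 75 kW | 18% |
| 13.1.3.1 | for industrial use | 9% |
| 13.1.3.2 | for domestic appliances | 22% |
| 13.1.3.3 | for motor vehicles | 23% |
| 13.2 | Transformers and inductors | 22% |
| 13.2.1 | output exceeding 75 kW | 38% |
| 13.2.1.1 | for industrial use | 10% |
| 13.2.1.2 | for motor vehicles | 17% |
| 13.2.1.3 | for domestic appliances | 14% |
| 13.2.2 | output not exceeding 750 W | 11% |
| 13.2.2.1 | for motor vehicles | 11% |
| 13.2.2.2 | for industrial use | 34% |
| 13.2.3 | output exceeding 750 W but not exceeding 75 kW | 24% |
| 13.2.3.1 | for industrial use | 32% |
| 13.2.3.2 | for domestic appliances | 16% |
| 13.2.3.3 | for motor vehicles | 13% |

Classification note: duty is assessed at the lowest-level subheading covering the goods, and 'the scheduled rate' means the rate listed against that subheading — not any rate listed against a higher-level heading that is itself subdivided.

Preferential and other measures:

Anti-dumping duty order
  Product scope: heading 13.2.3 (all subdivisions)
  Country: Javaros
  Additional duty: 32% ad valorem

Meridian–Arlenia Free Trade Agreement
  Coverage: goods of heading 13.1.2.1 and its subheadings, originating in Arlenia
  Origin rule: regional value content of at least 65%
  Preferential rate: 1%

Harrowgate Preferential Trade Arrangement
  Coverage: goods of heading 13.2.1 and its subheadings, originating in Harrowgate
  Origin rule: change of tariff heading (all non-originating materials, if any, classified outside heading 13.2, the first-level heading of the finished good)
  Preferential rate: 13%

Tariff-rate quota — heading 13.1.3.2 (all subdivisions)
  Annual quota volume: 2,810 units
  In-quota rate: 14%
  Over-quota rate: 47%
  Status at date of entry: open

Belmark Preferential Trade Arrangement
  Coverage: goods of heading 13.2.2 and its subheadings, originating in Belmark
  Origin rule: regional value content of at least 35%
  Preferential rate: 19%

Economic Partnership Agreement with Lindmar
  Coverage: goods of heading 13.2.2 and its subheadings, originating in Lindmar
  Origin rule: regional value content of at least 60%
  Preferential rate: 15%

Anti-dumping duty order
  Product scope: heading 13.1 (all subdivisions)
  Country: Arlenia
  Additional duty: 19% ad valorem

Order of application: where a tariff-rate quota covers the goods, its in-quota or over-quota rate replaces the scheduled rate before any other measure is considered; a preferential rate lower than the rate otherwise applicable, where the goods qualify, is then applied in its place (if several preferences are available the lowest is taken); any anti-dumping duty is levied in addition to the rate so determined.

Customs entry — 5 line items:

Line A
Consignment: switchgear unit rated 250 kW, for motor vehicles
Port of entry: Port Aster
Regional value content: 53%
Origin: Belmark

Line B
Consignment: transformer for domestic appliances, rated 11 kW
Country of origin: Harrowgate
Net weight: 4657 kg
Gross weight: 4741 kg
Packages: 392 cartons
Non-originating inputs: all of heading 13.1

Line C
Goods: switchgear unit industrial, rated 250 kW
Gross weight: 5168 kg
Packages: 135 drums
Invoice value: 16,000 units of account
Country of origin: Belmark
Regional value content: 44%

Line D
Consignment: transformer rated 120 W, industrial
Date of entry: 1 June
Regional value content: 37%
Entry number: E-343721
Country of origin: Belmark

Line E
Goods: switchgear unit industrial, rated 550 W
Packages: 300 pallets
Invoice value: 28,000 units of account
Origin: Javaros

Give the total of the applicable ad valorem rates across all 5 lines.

105%

Line A: switchgear unit → 13.1; rated 250 kW → 13.1.2; for motor vehicles → 13.1.2.3. Scheduled 34%. Belmark agreement on 13.2.2: 13.1.2.3 not covered. → 34%.
Line B: transformer → 13.2; rated 11 kW → 13.2.3; for domestic appliances → 13.2.3.2. Scheduled 16%. Harrowgate agreement on 13.2.1: 13.2.3.2 not covered. → 16%.
Line C: switchgear unit → 13.1; rated 250 kW → 13.1.2; industrial → 13.1.2.2. Scheduled 23%. Belmark agreement on 13.2.2: 13.1.2.2 not covered. → 23%.
Line D: transformer → 13.2; rated 120 W → 13.2.2; industrial → 13.2.2.2. Scheduled 34%. Belmark agreement on 13.2.2: RVC ≥ 35% → 19% available; preferential 19%. → 19%.
Line E: switchgear unit → 13.1; rated 550 W → 13.1.1; industrial → 13.1.1.3. Scheduled 13%. No special measure applies. → 13%.
Sum: 34% + 16% + 23% + 19% + 13% = 105%.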